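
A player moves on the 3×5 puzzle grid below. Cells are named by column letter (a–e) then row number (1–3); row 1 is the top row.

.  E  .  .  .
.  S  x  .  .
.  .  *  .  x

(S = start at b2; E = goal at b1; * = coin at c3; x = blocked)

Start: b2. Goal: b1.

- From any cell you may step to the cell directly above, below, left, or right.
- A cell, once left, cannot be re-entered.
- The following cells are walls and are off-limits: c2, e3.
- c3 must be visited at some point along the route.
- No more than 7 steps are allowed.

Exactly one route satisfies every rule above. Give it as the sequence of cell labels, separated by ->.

b2 -> b3 -> c3 -> d3 -> d2 -> d1 -> c1 -> b1

The 7-move cap with required stops at c3 leaves no slack for detours.
Route from b2: down to b3, 2× right (reaching d3), 2× up (reaching d1), 2× left (reaching b1) — 7 moves in all.
Check: all required cells visited; 7 ≤ 7 moves.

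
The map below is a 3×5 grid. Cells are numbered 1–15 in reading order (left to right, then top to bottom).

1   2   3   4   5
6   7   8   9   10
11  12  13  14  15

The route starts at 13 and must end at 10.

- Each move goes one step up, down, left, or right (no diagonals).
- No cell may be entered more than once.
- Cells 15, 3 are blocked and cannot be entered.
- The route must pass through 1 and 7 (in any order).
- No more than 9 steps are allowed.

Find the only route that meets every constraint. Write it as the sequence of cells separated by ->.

Any route must reach 1 and 7 and still end at 10 within 9 moves, so the order of the required stops is forced.
Route from 13: left 2 to 11, up 2 to 1, right 1 to 2, down 1 to 7, right 3 to 10 — 9 moves in all.
Check: all required cells visited; 9 ≤ 9 moves.

13 -> 12 -> 11 -> 6 -> 1 -> 2 -> 7 -> 8 -> 9 -> 10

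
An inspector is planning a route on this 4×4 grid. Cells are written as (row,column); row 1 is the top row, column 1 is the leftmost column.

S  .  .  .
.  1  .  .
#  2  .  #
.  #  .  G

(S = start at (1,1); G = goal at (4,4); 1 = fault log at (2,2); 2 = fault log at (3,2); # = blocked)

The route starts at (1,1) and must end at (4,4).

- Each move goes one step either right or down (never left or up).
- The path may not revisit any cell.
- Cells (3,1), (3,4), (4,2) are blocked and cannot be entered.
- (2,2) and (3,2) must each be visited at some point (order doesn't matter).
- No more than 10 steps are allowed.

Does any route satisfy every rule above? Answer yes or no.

One route that works: (1,1) → (2,1) → (2,2) → (3,2) → (3,3) → (4,3) → (4,4).

yes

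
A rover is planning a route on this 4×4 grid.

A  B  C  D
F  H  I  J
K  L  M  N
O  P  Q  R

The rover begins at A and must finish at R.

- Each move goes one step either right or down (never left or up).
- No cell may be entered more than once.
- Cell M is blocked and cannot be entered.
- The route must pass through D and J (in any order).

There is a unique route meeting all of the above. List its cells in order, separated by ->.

A -> B -> C -> D -> J -> N -> R

Moves only go right or down, so the column and row indices never decrease.
Route from A: right 3 to D, down 3 to R — 6 moves in all.
Check: all required cells visited.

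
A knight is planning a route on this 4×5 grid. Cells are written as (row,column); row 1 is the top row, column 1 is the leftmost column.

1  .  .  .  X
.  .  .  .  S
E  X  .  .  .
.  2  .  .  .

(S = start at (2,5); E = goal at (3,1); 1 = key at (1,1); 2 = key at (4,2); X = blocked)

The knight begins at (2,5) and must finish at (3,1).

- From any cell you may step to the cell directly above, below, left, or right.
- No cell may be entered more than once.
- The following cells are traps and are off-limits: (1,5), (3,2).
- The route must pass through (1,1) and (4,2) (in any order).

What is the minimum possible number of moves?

13

Any route passes through (1,1) and (4,2) in some order between (2,5) and (3,1). Summing Manhattan distances along each leg and taking the cheapest ordering ((2,5) → (1,1) → (4,2) → (3,1)) gives a lower bound of 5 + 4 + 2 = 11 moves.
The shortest route satisfying every rule uses 13 moves: (2,5) → (2,4) → (1,4) → (1,3) → (1,2) → (1,1) → (2,1) → (2,2) → (2,3) → (3,3) → (4,3) → (4,2) → (4,1) → (3,1).
The no-revisit rule (legs can't share cells) pushes the minimum above the 11-move bound; an exhaustive check rules out every length from 11 to 12, leaving 13 as the minimum.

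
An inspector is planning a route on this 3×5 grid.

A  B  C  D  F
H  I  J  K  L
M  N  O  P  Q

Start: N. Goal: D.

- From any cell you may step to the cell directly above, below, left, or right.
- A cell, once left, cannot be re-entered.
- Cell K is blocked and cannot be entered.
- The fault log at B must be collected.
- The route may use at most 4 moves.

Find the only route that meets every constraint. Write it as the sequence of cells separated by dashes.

N - I - B - C - D

Any route must reach B and still end at D within 4 moves, so the order of the required stops is forced.
Route from N: up 2 to B, right 2 to D — 4 moves in all.
Check: all required cells visited; 4 ≤ 4 moves.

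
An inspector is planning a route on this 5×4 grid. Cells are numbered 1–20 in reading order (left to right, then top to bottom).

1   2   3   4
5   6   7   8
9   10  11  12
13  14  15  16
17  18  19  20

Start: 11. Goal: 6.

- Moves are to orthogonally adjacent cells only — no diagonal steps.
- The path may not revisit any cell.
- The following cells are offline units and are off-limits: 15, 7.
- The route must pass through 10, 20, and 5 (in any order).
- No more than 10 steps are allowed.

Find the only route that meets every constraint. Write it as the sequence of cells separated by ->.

The 10-move cap with required stops at 10, 20, 5 leaves no slack for detours.
Route from 11: right 1 to 12, down 2 to 20, left 2 to 18, up 2 to 10, left 1 to 9, up 1 to 5, right 1 to 6 — 10 moves in all.
Check: all required cells visited; 10 ≤ 10 moves.

11 -> 12 -> 16 -> 20 -> 19 -> 18 -> 14 -> 10 -> 9 -> 5 -> 6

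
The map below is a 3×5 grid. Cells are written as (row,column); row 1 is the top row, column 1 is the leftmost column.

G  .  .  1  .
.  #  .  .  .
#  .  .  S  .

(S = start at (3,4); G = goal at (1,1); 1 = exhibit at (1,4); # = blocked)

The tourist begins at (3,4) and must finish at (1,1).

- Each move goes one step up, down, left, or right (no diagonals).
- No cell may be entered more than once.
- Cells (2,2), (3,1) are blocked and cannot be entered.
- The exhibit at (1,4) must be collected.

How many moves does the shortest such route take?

Any route passes through (1,4) somewhere between (3,4) and (1,1). Summing Manhattan distances along the two legs ((3,4) → (1,4) → (1,1)) gives a lower bound of 2 + 3 = 5 moves.
A route of 5 moves achieves this: (3,4) → (2,4) → (1,4) → (1,3) → (1,2) → (1,1).
Since 5 matches the lower bound, it is optimal.

5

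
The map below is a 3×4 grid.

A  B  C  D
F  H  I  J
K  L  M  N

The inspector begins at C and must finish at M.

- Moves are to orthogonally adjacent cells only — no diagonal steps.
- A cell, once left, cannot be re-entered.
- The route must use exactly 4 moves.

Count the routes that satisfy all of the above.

6

Need simple routes of exactly 4 moves from C to M (Manhattan distance 2, so 1 moves are spent on a detour and 1 undoing it).
Enumerating: C I H L M | C I J N M | C B H L M | C B H I M | C D J N M | C D J I M.
That gives 6 routes.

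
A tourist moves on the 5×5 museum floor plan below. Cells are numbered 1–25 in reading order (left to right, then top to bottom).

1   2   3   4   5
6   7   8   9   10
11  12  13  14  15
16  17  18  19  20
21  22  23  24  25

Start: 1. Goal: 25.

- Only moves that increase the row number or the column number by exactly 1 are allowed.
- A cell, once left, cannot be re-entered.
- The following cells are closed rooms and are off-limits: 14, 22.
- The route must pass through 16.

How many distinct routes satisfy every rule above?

3

A right/down-only route from 1 to 25 makes exactly 4 down-moves and 4 right-moves in some order.
With no other constraints that would be C(8,4) = 70 routes.
Split at 16 and multiply the segment counts (each segment already excludes blocked cells): 1→16: 1; 16→25: 3; product = 3.
That gives 3 routes.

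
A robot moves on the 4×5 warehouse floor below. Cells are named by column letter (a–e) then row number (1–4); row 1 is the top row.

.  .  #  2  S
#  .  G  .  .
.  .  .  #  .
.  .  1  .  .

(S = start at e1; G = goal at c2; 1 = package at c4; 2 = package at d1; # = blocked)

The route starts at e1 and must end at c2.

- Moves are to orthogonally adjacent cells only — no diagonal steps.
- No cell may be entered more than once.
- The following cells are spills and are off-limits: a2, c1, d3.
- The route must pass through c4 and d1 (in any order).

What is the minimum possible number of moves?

9

Any route passes through c4 and d1 in some order between e1 and c2. Summing Manhattan distances along each leg and taking the cheapest ordering (e1 → d1 → c4 → c2) gives a lower bound of 1 + 4 + 2 = 7 moves.
The shortest route satisfying every rule uses 9 moves: e1 → d1 → d2 → e2 → e3 → e4 → d4 → c4 → c3 → c2.
The bound of 7 isn't tight here; checking systematically, no route of length 7 through 8 satisfies every constraint, so 9 is the minimum.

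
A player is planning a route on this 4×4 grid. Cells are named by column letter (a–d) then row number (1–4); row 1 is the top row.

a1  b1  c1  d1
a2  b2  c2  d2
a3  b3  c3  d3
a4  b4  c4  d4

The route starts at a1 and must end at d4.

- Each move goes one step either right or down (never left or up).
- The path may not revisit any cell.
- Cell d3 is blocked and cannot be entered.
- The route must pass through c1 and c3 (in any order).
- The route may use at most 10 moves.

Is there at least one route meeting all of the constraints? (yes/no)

One route that works: a1 → b1 → c1 → c2 → c3 → c4 → d4.

yes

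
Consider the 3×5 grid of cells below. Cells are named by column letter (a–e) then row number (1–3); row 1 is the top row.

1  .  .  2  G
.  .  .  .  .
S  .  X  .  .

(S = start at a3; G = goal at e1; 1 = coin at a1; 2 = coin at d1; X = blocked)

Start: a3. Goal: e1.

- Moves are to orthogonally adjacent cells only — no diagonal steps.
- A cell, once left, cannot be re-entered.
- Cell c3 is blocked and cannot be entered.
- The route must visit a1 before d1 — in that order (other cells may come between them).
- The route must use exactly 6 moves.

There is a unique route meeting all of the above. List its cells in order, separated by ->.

The waypoints must appear in the order a1, d1, with no cell reused.
Route from a3: up 2 to a1, right 4 to e1 — 6 moves in all.
Check: order respected (1 at step 2, 2 at step 5); 6 moves as required.

a3 -> a2 -> a1 -> b1 -> c1 -> d1 -> e1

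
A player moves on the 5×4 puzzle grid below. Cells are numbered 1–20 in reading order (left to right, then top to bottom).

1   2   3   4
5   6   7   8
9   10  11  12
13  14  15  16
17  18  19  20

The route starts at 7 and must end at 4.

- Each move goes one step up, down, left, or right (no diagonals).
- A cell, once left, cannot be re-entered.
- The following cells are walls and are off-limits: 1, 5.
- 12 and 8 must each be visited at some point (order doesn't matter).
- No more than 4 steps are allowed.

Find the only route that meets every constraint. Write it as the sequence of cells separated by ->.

7 -> 11 -> 12 -> 8 -> 4

Any route must reach 12 and 8 and still end at 4 within 4 moves, so the order of the required stops is forced.
Route from 7: down to 11, right to 12, 2× up (reaching 4) — 4 moves in all.
Check: all required cells visited; 4 ≤ 4 moves.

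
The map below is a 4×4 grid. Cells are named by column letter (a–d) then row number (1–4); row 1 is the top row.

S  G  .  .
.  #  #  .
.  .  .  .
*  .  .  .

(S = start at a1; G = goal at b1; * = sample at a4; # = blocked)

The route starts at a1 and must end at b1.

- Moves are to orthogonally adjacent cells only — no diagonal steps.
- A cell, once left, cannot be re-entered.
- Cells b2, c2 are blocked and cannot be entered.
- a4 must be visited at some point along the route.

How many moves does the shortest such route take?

Any route passes through a4 somewhere between a1 and b1. Summing Manhattan distances along the two legs (a1 → a4 → b1) gives a lower bound of 3 + 4 = 7 moves.
The shortest route satisfying every rule uses 11 moves: a1 → a2 → a3 → a4 → b4 → b3 → c3 → d3 → d2 → d1 → c1 → b1.
The no-revisit rule (legs can't share cells) pushes the minimum above the 7-move bound; an exhaustive check rules out every length from 7 to 10 (on a 4-connected grid the length of any start-to-goal walk has the same parity as the Manhattan bound, so only lengths 7, 9, 11, … need checking), leaving 11 as the minimum.

11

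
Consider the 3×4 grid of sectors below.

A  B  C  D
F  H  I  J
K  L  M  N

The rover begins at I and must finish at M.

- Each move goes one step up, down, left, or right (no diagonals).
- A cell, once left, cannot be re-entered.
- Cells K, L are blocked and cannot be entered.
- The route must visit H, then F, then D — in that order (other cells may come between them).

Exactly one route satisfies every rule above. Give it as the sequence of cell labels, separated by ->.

I -> H -> F -> A -> B -> C -> D -> J -> N -> M

The waypoints must appear in the order H, F, D, with no cell reused.
Route from I: left 2 to F, up 1 to A, right 3 to D, down 2 to N, left 1 to M — 9 moves in all.
Check: order respected (H at step 1, F at step 2, D at step 6).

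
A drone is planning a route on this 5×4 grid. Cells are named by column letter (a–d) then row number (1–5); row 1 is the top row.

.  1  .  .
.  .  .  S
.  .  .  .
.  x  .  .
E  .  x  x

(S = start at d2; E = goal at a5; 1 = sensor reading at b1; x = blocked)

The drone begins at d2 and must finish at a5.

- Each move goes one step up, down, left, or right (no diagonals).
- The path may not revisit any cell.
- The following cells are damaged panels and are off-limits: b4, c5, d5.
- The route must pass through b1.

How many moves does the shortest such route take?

8

Any route passes through b1 somewhere between d2 and a5. Summing Manhattan distances along the two legs (d2 → b1 → a5) gives a lower bound of 3 + 5 = 8 moves.
A route of 8 moves achieves this: d2 → d1 → c1 → b1 → b2 → b3 → a3 → a4 → a5.
Since 8 matches the lower bound, it is optimal.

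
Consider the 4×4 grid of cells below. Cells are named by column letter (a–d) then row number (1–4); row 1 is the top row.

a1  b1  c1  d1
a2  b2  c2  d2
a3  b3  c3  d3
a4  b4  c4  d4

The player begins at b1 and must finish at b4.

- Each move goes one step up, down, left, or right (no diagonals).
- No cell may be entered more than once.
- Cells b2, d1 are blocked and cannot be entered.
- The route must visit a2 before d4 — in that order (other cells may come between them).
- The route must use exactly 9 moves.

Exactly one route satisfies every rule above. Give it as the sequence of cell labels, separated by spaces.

b1 a1 a2 a3 b3 c3 d3 d4 c4 b4

The waypoints must appear in the order a2, d4, with no cell reused.
Route from b1: left 1 to a1, down 2 to a3, right 3 to d3, down 1 to d4, left 2 to b4 — 9 moves in all.
Check: order respected (a2 at step 2, d4 at step 7); 9 moves as required.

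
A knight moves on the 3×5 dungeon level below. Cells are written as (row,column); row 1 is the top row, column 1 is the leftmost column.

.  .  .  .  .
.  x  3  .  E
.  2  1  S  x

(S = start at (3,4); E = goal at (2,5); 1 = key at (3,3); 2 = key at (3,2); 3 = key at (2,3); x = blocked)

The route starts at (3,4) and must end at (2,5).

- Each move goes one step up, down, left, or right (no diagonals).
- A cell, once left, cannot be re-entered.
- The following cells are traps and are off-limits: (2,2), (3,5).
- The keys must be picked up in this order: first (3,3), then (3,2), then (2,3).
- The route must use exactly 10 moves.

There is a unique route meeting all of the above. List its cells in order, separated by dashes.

The waypoints must appear in the order (3,3), (3,2), (2,3), with no cell reused.
Route from (3,4): 3× left (reaching (3,1)), 2× up (reaching (1,1)), 2× right (reaching (1,3)), down to (2,3), 2× right (reaching (2,5)) — 10 moves in all.
Check: order respected (1 at step 1, 2 at step 2, 3 at step 8); 10 moves as required.

(3,4) - (3,3) - (3,2) - (3,1) - (2,1) - (1,1) - (1,2) - (1,3) - (2,3) - (2,4) - (2,5)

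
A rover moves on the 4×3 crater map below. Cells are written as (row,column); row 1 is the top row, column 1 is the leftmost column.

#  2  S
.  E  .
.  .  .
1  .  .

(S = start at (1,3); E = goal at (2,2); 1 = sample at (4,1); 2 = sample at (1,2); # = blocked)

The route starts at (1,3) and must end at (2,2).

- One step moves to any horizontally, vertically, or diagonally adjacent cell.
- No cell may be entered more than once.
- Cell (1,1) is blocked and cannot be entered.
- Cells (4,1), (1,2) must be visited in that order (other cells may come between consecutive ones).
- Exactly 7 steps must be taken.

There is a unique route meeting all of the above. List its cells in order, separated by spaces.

(1,3) (2,3) (3,2) (4,1) (3,1) (2,1) (1,2) (2,2)

The waypoints must appear in the order (4,1), (1,2), with no cell reused.
Route from (1,3): down 1 to (2,3), down-left 2 to (4,1), up 2 to (2,1), up-right 1 to (1,2), down 1 to (2,2) — 7 moves in all.
Check: order respected (1 at step 3, 2 at step 6); 7 moves as required.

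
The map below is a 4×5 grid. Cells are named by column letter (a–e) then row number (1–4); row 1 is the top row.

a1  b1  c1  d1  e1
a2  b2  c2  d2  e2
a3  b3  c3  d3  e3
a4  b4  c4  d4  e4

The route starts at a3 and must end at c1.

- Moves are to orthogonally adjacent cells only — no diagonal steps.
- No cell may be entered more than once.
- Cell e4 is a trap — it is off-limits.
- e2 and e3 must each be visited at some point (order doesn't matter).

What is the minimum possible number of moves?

8

Any route passes through e2 and e3 in some order between a3 and c1. Summing Manhattan distances along each leg and taking the cheapest ordering (a3 → e3 → e2 → c1) gives a lower bound of 4 + 1 + 3 = 8 moves.
A route of 8 moves achieves this: a3 → b3 → c3 → d3 → e3 → e2 → e1 → d1 → c1.
Since 8 matches the lower bound, it is optimal.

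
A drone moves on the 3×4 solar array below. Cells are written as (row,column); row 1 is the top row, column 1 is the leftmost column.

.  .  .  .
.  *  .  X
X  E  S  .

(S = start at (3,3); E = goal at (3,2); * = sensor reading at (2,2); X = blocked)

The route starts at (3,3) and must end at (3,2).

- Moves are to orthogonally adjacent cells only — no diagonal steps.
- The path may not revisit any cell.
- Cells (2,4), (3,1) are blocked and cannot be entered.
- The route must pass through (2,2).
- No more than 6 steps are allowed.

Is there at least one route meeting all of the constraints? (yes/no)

One route that works: (3,3) → (2,3) → (2,2) → (3,2).

yes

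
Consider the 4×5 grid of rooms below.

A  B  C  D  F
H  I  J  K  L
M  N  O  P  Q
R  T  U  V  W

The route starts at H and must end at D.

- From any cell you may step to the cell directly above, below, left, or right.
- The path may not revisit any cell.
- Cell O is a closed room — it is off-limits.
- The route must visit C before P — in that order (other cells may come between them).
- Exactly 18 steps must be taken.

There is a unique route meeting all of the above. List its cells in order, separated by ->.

H -> A -> B -> C -> J -> I -> N -> M -> R -> T -> U -> V -> W -> Q -> P -> K -> L -> F -> D

The waypoints must appear in the order C, P, with no cell reused.
Route from H: up 1 to A, right 2 to C, down 1 to J, left 1 to I, down 1 to N, left 1 to M, down 1 to R, right 4 to W, up 1 to Q, left 1 to P, up 1 to K, right 1 to L, up 1 to F, left 1 to D — 18 moves in all.
Check: order respected (C at step 3, P at step 14); 18 moves as required.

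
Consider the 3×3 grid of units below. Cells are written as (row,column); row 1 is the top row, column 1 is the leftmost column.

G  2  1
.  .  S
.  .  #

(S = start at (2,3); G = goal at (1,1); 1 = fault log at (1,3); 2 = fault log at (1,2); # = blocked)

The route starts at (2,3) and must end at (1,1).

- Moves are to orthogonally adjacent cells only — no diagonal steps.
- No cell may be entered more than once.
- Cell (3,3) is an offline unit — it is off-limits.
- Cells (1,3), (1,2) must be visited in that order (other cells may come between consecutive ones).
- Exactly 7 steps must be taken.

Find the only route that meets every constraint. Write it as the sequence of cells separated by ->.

(2,3) -> (1,3) -> (1,2) -> (2,2) -> (3,2) -> (3,1) -> (2,1) -> (1,1)

The waypoints must appear in the order (1,3), (1,2), with no cell reused.
Route from (2,3): up to (1,3), left to (1,2), 2× down (reaching (3,2)), left to (3,1), 2× up (reaching (1,1)) — 7 moves in all.
Check: order respected (1 at step 1, 2 at step 2); 7 moves as required.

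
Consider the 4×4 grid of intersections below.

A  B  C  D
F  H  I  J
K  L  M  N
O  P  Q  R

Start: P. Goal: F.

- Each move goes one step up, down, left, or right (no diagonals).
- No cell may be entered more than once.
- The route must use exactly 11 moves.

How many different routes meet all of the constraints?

35

Need simple routes of exactly 11 moves from P to F (Manhattan distance 3, so 4 moves are spent on a detour and 4 undoing it).
Branch systematically from the start, pruning whenever the remaining move budget drops below the Manhattan distance to F or differs from it in parity. Grouping the completions by first move — via L: 8; via O: 10; via Q: 17 — and summing: 8 + 10 + 17 = 35.
That gives 35 routes.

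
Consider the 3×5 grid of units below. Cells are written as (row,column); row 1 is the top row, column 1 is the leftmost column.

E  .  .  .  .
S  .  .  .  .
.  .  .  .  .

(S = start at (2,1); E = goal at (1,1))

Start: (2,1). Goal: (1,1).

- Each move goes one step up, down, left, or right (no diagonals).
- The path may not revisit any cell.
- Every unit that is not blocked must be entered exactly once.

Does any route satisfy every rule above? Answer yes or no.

Colour the cells like a checkerboard: each orthogonal step flips colour, so a Hamiltonian route alternates colours. Here there are 8 cells of one colour and 7 of the other, with start on the opposite colour to the goal — the counts and endpoints can't be arranged into an alternating sequence of length 15, so no Hamiltonian route exists.

no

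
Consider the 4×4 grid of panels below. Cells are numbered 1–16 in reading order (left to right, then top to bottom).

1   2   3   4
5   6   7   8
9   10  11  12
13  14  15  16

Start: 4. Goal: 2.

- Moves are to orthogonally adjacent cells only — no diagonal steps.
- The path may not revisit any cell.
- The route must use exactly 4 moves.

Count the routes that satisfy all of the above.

3

Need simple routes of exactly 4 moves from 4 to 2 (Manhattan distance 2, so 1 moves are spent on a detour and 1 undoing it).
Enumerating: 4 8 7 3 2 | 4 8 7 6 2 | 4 3 7 6 2.
That gives 3 routes.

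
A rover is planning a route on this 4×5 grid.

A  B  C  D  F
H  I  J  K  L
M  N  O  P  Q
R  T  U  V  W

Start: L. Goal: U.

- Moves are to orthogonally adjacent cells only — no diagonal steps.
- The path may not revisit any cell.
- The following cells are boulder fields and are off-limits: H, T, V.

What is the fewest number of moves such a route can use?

4

The Manhattan distance from L to U is |2−4| + |5−3| = 4, so at least 4 moves are needed.
A route of 4 moves achieves this: L → Q → P → O → U.
Since 4 matches the lower bound, it is optimal.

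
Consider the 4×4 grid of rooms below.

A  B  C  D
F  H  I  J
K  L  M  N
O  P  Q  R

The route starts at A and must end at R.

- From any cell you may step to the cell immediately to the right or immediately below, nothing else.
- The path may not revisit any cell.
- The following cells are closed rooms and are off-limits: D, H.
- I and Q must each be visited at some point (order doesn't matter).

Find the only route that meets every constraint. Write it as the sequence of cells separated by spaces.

A B C I M Q R

Moves only go right or down, so the column and row indices never decrease.
Route from A: right 2 to C, down 3 to Q, right 1 to R — 6 moves in all.
Check: all required cells visited.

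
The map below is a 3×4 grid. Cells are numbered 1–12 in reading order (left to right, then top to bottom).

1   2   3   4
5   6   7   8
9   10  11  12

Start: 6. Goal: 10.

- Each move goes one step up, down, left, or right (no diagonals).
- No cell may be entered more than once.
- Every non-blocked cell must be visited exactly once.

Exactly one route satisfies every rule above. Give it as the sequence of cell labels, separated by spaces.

6 7 11 12 8 4 3 2 1 5 9 10

Need to visit all 12 open cells exactly once, starting at 6 and ending at 10.
Cell 1 has only two open neighbours (5 and 2), so the path must pass straight through it: one of those is the cell it's entered from and the other is where it exits.
Route from 6: right to 7, down to 11, right to 12, 2× up (reaching 4), 3× left (reaching 1), 2× down (reaching 9), right to 10 — 11 moves in all.
Check: all 12 open cells covered.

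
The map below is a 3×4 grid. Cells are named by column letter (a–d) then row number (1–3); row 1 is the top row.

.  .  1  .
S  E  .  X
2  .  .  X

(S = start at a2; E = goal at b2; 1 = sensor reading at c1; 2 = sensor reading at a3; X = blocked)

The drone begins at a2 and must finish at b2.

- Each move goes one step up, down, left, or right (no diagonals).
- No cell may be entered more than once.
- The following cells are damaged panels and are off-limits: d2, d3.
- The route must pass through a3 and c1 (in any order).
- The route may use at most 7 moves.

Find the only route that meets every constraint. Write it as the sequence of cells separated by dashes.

a2 - a3 - b3 - c3 - c2 - c1 - b1 - b2

Any route must reach a3 and c1 and still end at b2 within 7 moves, so the order of the required stops is forced.
Route from a2: down 1 to a3, right 2 to c3, up 2 to c1, left 1 to b1, down 1 to b2 — 7 moves in all.
Check: all required cells visited; 7 ≤ 7 moves.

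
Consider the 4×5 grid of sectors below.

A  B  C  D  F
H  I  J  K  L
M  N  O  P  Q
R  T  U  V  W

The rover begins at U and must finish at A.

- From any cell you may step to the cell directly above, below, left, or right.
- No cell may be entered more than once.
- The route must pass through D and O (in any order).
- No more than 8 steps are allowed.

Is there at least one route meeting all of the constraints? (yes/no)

One route that works: U → O → J → K → D → C → B → A.

yes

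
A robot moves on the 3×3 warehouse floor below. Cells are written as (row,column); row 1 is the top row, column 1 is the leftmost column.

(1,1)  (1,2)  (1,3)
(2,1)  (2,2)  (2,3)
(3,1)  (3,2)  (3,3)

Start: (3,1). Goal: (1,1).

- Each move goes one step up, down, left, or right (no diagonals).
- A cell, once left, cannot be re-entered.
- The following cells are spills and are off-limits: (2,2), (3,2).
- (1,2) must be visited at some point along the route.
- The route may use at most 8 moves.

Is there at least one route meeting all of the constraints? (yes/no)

no

Every way from (3,1) to (1,2) runs through (1,1) — but (1,1) is where the route must end, so it would be entered once on the way to (1,2) and again at the finish.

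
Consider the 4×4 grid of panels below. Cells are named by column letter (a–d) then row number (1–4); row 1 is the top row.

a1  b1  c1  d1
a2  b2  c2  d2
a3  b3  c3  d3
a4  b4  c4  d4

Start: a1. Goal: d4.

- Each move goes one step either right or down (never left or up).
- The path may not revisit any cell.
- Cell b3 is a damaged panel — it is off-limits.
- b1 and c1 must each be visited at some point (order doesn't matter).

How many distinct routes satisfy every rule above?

A right/down-only route from a1 to d4 makes exactly 3 down-moves and 3 right-moves in some order.
With no other constraints that would be C(6,3) = 20 routes.
A monotone route can only reach the required cells in the order b1, c1, so split there and multiply the segment counts (each segment already excludes blocked cells): a1→b1: 1; b1→c1: 1; c1→d4: 4; product = 4.
That gives 4 routes.

4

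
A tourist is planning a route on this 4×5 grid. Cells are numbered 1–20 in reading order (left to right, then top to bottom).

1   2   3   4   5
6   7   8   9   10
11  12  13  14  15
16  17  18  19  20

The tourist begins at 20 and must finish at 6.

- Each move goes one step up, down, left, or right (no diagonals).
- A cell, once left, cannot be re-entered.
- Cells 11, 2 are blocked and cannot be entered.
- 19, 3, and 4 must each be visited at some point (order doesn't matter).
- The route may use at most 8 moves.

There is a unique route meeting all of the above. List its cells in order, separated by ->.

Any route must reach 19, 3, and 4 and still end at 6 within 8 moves, so the order of the required stops is forced.
Route from 20: left to 19, 3× up (reaching 4), left to 3, down to 8, 2× left (reaching 6) — 8 moves in all.
Check: all required cells visited; 8 ≤ 8 moves.

20 -> 19 -> 14 -> 9 -> 4 -> 3 -> 8 -> 7 -> 6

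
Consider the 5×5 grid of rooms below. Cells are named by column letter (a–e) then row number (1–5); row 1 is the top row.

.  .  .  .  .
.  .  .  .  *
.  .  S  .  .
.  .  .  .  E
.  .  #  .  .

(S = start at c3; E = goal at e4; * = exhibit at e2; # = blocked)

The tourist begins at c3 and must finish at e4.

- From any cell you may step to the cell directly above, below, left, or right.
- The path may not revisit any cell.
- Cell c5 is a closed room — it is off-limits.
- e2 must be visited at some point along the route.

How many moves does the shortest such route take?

Any route passes through e2 somewhere between c3 and e4. Summing Manhattan distances along the two legs (c3 → e2 → e4) gives a lower bound of 3 + 2 = 5 moves.
A route of 5 moves achieves this: c3 → c2 → d2 → e2 → e3 → e4.
Since 5 matches the lower bound, it is optimal.

5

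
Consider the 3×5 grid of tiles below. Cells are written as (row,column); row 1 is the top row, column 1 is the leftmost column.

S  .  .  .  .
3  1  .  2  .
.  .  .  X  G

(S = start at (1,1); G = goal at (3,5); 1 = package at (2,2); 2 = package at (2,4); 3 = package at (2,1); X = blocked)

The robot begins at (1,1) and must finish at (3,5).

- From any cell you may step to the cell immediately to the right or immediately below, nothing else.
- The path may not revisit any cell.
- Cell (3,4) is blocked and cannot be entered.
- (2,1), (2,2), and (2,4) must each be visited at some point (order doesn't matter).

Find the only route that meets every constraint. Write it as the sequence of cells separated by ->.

Moves only go right or down, so the column and row indices never decrease.
Route from (1,1): down to (2,1), 4× right (reaching (2,5)), down to (3,5) — 6 moves in all.
Check: all required cells visited.

(1,1) -> (2,1) -> (2,2) -> (2,3) -> (2,4) -> (2,5) -> (3,5)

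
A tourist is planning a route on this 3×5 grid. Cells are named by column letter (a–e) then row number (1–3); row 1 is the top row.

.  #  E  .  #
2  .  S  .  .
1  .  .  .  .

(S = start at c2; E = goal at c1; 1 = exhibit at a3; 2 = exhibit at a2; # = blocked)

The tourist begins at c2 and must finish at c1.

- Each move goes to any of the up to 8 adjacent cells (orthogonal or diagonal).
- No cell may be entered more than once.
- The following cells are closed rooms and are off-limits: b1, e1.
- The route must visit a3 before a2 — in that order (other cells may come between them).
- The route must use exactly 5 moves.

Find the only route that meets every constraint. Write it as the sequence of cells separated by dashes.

c2 - b3 - a3 - a2 - b2 - c1

The waypoints must appear in the order a3, a2, with no cell reused.
Route from c2: down-left to b3, left to a3, up to a2, right to b2, up-right to c1 — 5 moves in all.
Check: order respected (1 at step 2, 2 at step 3); 5 moves as required.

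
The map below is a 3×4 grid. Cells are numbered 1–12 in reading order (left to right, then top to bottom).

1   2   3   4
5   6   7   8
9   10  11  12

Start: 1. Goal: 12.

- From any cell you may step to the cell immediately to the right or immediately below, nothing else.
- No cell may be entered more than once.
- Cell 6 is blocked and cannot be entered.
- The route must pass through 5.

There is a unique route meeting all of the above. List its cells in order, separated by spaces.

Moves only go right or down, so the column and row indices never decrease.
Route from 1: 2× down (reaching 9), 3× right (reaching 12) — 5 moves in all.
Check: all required cells visited.

1 5 9 10 11 12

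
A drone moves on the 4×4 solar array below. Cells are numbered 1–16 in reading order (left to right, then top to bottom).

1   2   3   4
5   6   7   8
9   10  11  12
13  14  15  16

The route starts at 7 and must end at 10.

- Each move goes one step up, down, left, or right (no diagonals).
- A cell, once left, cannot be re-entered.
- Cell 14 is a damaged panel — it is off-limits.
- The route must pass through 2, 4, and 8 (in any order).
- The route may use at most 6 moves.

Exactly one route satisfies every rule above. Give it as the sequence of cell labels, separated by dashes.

7 - 8 - 4 - 3 - 2 - 6 - 10

Any route must reach 2, 4, and 8 and still end at 10 within 6 moves, so the order of the required stops is forced.
Route from 7: right to 8, up to 4, 2× left (reaching 2), 2× down (reaching 10) — 6 moves in all.
Check: all required cells visited; 6 ≤ 6 moves.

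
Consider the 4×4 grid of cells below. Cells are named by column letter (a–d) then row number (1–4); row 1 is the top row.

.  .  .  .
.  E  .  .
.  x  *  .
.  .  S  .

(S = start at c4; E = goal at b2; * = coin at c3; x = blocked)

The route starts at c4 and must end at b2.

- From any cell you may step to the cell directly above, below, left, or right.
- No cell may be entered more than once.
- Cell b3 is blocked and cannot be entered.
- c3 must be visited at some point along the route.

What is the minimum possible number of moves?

Any route passes through c3 somewhere between c4 and b2. Summing Manhattan distances along the two legs (c4 → c3 → b2) gives a lower bound of 1 + 2 = 3 moves.
A route of 3 moves achieves this: c4 → c3 → c2 → b2.
Since 3 matches the lower bound, it is optimal.

3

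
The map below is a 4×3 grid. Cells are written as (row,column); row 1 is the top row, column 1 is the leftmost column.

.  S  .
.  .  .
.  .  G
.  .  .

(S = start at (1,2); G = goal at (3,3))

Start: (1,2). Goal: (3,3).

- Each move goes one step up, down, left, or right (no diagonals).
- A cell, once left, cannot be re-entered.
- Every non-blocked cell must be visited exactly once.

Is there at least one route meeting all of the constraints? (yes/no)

Exhausting the options from (1,2), every branch either would have to re-enter a cell already used or reaches the goal with a constraint still unmet.

no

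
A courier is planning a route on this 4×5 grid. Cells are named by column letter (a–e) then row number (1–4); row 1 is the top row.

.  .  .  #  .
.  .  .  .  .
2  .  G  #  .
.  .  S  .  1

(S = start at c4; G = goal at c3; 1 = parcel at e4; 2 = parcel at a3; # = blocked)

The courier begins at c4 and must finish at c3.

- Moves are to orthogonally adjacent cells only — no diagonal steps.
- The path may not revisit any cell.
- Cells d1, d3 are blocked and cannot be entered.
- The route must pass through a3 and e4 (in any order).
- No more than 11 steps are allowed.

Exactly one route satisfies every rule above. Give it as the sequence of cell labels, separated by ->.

c4 -> d4 -> e4 -> e3 -> e2 -> d2 -> c2 -> b2 -> a2 -> a3 -> b3 -> c3

Any route must reach a3 and e4 and still end at c3 within 11 moves, so the order of the required stops is forced.
Route from c4: 2× right (reaching e4), 2× up (reaching e2), 4× left (reaching a2), down to a3, 2× right (reaching c3) — 11 moves in all.
Check: all required cells visited; 11 ≤ 11 moves.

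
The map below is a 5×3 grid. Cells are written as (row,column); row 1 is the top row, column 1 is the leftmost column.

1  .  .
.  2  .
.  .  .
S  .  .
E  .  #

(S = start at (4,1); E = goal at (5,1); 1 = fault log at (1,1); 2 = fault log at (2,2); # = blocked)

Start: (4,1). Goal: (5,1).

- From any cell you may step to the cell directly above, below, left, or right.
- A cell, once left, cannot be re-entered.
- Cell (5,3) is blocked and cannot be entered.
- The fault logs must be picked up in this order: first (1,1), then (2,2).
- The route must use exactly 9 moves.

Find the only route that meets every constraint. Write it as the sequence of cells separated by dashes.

(4,1) - (3,1) - (2,1) - (1,1) - (1,2) - (2,2) - (3,2) - (4,2) - (5,2) - (5,1)

The waypoints must appear in the order (1,1), (2,2), with no cell reused.
Route from (4,1): 3× up (reaching (1,1)), right to (1,2), 4× down (reaching (5,2)), left to (5,1) — 9 moves in all.
Check: order respected (1 at step 3, 2 at step 5); 9 moves as required.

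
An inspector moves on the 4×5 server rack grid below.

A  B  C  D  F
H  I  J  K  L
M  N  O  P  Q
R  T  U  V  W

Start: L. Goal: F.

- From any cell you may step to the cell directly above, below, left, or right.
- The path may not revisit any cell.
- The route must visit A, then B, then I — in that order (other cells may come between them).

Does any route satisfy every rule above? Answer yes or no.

One route that works: L → Q → P → O → N → M → H → A → B → I → J → C → D → F.

yes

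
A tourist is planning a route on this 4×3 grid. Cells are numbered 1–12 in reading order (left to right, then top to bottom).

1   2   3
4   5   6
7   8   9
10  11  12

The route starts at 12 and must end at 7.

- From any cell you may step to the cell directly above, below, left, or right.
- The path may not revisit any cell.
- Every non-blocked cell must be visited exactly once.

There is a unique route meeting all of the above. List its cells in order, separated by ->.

Need to visit all 12 open cells exactly once, starting at 12 and ending at 7.
Cell 10 has only two open neighbours (7 and 11), so the path must pass straight through it: one of those is the cell it's entered from and the other is where it exits.
Route from 12: 3× up (reaching 3), 2× left (reaching 1), down to 4, right to 5, 2× down (reaching 11), left to 10, up to 7 — 11 moves in all.
Check: all 12 open cells covered.

12 -> 9 -> 6 -> 3 -> 2 -> 1 -> 4 -> 5 -> 8 -> 11 -> 10 -> 7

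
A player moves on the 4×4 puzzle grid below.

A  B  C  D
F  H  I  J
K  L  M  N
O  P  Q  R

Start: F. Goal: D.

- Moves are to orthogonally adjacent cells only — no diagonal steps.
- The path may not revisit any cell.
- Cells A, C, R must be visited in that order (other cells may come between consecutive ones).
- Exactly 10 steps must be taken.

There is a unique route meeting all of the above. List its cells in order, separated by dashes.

F - A - B - C - I - M - Q - R - N - J - D

The waypoints must appear in the order A, C, R, with no cell reused.
Route from F: up to A, 2× right (reaching C), 3× down (reaching Q), right to R, 3× up (reaching D) — 10 moves in all.
Check: order respected (A at step 1, C at step 3, R at step 7); 10 moves as required.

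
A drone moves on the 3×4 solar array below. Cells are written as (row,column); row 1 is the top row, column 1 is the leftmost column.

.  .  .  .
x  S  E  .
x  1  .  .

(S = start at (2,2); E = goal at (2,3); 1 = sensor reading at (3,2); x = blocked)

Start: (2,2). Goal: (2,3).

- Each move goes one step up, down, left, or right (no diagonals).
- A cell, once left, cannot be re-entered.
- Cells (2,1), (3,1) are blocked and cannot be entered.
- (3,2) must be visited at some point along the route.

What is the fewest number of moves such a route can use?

Any route passes through (3,2) somewhere between (2,2) and (2,3). Summing Manhattan distances along the two legs ((2,2) → (3,2) → (2,3)) gives a lower bound of 1 + 2 = 3 moves.
A route of 3 moves achieves this: (2,2) → (3,2) → (3,3) → (2,3).
Since 3 matches the lower bound, it is optimal.

3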